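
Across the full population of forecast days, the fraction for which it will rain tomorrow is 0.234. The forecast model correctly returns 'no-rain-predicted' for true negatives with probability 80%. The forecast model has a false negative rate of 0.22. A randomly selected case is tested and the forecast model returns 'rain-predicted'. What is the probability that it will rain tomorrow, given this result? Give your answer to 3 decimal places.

P(H | E) ≈ 0.544

Let H be the event that it will rain tomorrow. P(H) = 0.234, so P(¬H) = 0.766. With E the 'rain-predicted' result, P(E|H) = 0.78 and P(E|¬H) = 0.2.
P(E) = 0.78·0.234 + 0.2·0.766 = 0.18252 + 0.15320 = 0.33572.
By Bayes' theorem, P(H|E) = 0.18252 / 0.33572 = 0.544.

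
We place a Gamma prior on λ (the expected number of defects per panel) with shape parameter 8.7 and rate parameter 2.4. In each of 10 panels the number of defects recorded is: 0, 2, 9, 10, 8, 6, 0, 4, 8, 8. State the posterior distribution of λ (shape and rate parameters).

Posterior: Gamma(shape=63.7, rate=12.4)

The Poisson likelihood adds the total count to the shape and the number of exposure periods to the rate. Here ∑xᵢ = 55 and n = 10, so shape 8.7→63.7 and rate 2.4→12.4.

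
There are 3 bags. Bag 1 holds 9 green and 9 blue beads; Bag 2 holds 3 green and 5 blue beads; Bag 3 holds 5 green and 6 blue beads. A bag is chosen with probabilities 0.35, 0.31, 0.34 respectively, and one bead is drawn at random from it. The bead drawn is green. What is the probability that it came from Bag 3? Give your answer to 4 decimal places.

Posterior probability ≈ 0.3467

P(green|Bag 1) = 0.5; P(green|Bag 2) = 0.375; P(green|Bag 3) = 0.4545.
Prior × likelihood for each source: 0.35·0.5=0.1750, 0.31·0.375=0.1162, 0.34·0.4545=0.1545. Summing gives P(green) = 0.44580.
P(Bag 3 | green) = 0.1545 / 0.44580 = 0.3467.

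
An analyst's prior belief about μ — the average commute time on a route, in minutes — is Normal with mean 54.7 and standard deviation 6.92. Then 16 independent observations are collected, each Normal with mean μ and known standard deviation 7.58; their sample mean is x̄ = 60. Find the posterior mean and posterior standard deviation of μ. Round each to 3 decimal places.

Posterior mean ≈ 59.630; posterior SD ≈ 1.828

With known σ, the Normal prior is conjugate. Weight on the data is w = (n/σ²)/(n/σ² + 1/τ₀²) = 0.278472/(0.278472+0.0208828) = 0.93024.
Posterior mean = w·x̄ + (1−w)·μ₀ = 0.93024·60 + 0.069759·54.7 = 59.630. Posterior variance = 1/(0.278472+0.0208828) = 3.34052, so SD = 1.828.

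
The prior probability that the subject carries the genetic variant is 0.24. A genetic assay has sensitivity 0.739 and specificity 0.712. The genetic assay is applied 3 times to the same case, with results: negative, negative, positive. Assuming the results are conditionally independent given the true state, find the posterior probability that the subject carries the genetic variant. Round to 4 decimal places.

Posterior P(H) ≈ 0.0982

With H the event that the subject carries the genetic variant, the joint likelihood of the observed sequence is P(data|H) = 0.261·0.261·0.739 = 0.050341 and P(data|¬H) = 0.712·0.712·0.288 = 0.14600.
Bayes: P(H|data) = 0.24·0.050341 / (0.24·0.050341 + 0.76·0.14600) = 0.012082/0.12304 = 0.0982.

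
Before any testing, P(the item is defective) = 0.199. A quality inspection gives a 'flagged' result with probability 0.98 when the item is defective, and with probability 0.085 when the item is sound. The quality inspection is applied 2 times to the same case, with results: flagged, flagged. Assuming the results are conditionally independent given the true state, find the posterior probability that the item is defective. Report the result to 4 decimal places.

Posterior P(H) ≈ 0.9706

With H the event that the item is defective, the joint likelihood of the observed sequence is P(data|H) = 0.98·0.98 = 0.96040 and P(data|¬H) = 0.085·0.085 = 0.0072250.
Bayes: P(H|data) = 0.199·0.96040 / (0.199·0.96040 + 0.801·0.0072250) = 0.19112/0.19691 = 0.9706.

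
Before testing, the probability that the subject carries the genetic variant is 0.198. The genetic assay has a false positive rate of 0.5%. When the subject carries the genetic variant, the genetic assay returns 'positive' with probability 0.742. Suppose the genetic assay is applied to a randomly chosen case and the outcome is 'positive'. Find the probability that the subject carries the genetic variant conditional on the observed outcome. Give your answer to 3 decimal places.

P(H | E) ≈ 0.973

Write H for 'the subject carries the genetic variant'. Prior odds H:¬H = 0.198/0.802 = 0.24688. For the 'positive' outcome, the likelihood ratio is 0.742/0.005 = 148.40.
Posterior odds = 0.24688 × 148.40 = 36.637, so P(H|E) = 36.637/(1+36.637) = 0.973.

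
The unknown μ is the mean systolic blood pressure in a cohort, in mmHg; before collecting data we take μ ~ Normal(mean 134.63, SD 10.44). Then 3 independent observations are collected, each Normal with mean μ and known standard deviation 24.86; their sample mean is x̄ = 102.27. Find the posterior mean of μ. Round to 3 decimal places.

Prior precision 1/τ₀² = 1/10.44² = 0.00917485; data precision n/σ² = 3/24.86² = 0.00485421.
Posterior precision = 0.00917485 + 0.00485421 = 0.0140291.
Posterior mean = (0.00917485·134.63 + 0.00485421·102.27) / 0.0140291 = 123.433.

Posterior mean ≈ 123.433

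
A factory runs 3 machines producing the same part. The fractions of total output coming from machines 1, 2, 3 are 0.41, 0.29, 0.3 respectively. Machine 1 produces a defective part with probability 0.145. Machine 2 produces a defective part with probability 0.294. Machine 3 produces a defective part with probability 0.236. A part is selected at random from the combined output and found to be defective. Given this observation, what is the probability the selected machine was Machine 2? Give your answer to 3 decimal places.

Tabulate prior·likelihood by source: [1] prior 0.41, lik 0.145, product 0.05945; [2] prior 0.29, lik 0.294, product 0.08526; [3] prior 0.3, lik 0.236, product 0.07080.
Normalizing constant = 0.21551; the posterior for Machine 2 is its product over the sum, 0.08526/0.21551 = 0.396.

Posterior probability ≈ 0.396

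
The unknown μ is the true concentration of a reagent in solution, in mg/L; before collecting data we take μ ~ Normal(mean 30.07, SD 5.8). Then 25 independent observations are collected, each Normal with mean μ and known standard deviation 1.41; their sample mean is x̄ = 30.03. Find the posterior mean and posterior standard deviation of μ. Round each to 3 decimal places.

Posterior mean ≈ 30.030; posterior SD ≈ 0.282

Prior precision 1/τ₀² = 1/5.8² = 0.0297265; data precision n/σ² = 25/1.41² = 12.5748.
Posterior precision = 0.0297265 + 12.5748 = 12.6045, giving posterior SD = 1/√12.6045 = 0.282.
Posterior mean = (0.0297265·30.07 + 12.5748·30.03) / 12.6045 = 30.030.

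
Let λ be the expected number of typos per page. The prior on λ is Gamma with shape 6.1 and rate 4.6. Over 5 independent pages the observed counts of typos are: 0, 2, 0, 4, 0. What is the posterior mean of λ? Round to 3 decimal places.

Posterior mean ≈ 1.260

The Poisson likelihood adds the total count to the shape and the number of exposure periods to the rate. Here ∑xᵢ = 6 and n = 5, so shape 6.1→12.1 and rate 4.6→9.6.
Posterior mean = shape/rate = 12.1/9.6 = 1.260.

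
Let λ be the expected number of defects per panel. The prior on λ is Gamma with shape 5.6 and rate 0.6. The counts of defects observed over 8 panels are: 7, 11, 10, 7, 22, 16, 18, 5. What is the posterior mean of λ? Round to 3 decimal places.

Posterior mean ≈ 11.814

The Poisson likelihood adds the total count to the shape and the number of exposure periods to the rate. Here ∑xᵢ = 96 and n = 8, so shape 5.6→101.6 and rate 0.6→8.6.
E[λ | data] = 101.6/8.6 = 11.814.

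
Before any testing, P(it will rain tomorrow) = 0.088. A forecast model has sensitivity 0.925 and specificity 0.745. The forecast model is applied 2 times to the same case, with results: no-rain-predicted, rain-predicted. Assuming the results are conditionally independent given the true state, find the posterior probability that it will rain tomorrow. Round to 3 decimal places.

Posterior P(H) ≈ 0.034

Let H be the event that it will rain tomorrow; start with P(H) = 0.088. P('rain-predicted'|H) = 0.925, P('rain-predicted'|¬H) = 0.255.
Update on result 1 ('no-rain-predicted'): P(H) ← 0.075·0.0880 / (0.075·0.0880 + 0.745·0.9120) = 0.0066000/0.68604 = 0.0096.
Update on result 2 ('rain-predicted'): P(H) ← 0.925·0.0096 / (0.925·0.0096 + 0.255·0.9904) = 0.0088989/0.26145 = 0.0340.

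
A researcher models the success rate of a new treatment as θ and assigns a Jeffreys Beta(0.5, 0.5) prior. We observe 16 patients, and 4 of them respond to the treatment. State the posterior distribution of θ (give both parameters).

Posterior: Beta(4.5, 12.5)

The binomial likelihood is conjugate to the Beta prior: with 4 successes and 12 failures, the posterior is Beta(0.5+4, 0.5+12) = Beta(4.5, 12.5).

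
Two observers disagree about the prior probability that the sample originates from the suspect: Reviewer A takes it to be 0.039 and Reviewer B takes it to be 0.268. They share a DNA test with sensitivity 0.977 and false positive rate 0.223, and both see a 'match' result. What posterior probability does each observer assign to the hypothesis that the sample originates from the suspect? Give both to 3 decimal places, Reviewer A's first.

Reviewer A: 0.151; Reviewer B: 0.616

P('+'|H) = 0.977, P('+'|¬H) = 0.223.
Reviewer A: numerator 0.977·0.039 = 0.038103; evidence = 0.038103+0.223·0.961 = 0.25241; posterior = 0.151.
Reviewer B: numerator 0.977·0.268 = 0.26184; evidence = 0.26184+0.223·0.732 = 0.42507; posterior = 0.616.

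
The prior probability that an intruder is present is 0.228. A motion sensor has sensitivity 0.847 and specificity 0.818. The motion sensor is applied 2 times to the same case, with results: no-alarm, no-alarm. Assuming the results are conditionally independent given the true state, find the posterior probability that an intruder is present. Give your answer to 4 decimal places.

With H the event that an intruder is present, the joint likelihood of the observed sequence is P(data|H) = 0.153·0.153 = 0.023409 and P(data|¬H) = 0.818·0.818 = 0.66912.
Bayes: P(H|data) = 0.228·0.023409 / (0.228·0.023409 + 0.772·0.66912) = 0.0053373/0.52190 = 0.0102.

Posterior P(H) ≈ 0.0102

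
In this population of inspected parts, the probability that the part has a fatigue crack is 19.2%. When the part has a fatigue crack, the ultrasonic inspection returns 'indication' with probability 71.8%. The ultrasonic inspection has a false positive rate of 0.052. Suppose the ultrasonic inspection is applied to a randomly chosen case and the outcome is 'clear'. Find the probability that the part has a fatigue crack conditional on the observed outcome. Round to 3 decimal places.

P(H | E) ≈ 0.066

Write H for 'the part has a fatigue crack'. Prior odds H:¬H = 0.192/0.808 = 0.23762. For the 'clear' outcome, the likelihood ratio is 0.282/0.948 = 0.29747.
Posterior odds = 0.23762 × 0.29747 = 0.070686, so P(H|E) = 0.070686/(1+0.070686) = 0.066.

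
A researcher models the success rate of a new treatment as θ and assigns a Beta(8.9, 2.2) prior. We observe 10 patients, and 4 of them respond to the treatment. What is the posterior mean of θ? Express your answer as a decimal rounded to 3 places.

Posterior mean ≈ 0.611

Observing 4 successes and 6 failures updates Beta(8.9, 2.2) by adding the success and failure counts to the two shape parameters: α = 8.9+4 = 12.9, β = 2.2+6 = 8.2.
Posterior mean = α/(α+β) = 12.9/21.1 = 0.611.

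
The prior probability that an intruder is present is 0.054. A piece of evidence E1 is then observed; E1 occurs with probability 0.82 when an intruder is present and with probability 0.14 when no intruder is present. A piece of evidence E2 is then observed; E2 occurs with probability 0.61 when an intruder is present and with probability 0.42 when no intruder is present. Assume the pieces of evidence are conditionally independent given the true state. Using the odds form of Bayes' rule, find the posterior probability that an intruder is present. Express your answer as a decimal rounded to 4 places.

Posterior probability ≈ 0.3269

Prior odds = 0.054/(1−0.054) = 0.057082.
Likelihood ratio for E1 = 0.82/0.14 = 5.8571.
Likelihood ratio for E2 = 0.61/0.42 = 1.4524.
Posterior odds = prior odds × LR₁ × LR₂ = 0.48559.
Posterior probability = odds/(1+odds) = 0.48559/1.4856 = 0.3269.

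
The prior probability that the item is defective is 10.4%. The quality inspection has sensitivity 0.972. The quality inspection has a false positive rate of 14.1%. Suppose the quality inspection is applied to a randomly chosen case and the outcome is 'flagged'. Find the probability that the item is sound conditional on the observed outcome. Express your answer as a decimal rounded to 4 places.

Let H be the event that the item is defective. P(H) = 0.104, so P(¬H) = 0.896. With E the 'flagged' result, P(E|H) = 0.972 and P(E|¬H) = 0.141.
P(E) = 0.972·0.104 + 0.141·0.896 = 0.10109 + 0.12634 = 0.22742.
By Bayes' theorem, P(H|E) = 0.10109 / 0.22742 = 0.4445. Hence P(¬H|E) = 1 − 0.4445 = 0.5555.

P(¬H | E) ≈ 0.5555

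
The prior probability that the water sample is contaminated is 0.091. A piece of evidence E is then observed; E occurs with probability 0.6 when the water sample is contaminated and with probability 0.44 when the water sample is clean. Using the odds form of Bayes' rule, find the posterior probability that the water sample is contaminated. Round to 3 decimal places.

Prior odds = 0.091/(1−0.091) = 0.10011.
Likelihood ratio for E = 0.6/0.44 = 1.3636.
Posterior odds = prior odds × LR = 0.13651.
Posterior probability = odds/(1+odds) = 0.13651/1.1365 = 0.120.

Posterior probability ≈ 0.120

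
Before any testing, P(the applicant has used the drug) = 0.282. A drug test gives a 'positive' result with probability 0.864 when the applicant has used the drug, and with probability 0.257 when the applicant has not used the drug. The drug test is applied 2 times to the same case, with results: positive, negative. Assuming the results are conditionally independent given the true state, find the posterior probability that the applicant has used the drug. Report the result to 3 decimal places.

Posterior P(H) ≈ 0.195

Let H be the event that the applicant has used the drug; start with P(H) = 0.282. P('positive'|H) = 0.864, P('positive'|¬H) = 0.257.
Update on result 1 ('positive'): P(H) ← 0.864·0.2820 / (0.864·0.2820 + 0.257·0.7180) = 0.24365/0.42817 = 0.5690.
Update on result 2 ('negative'): P(H) ← 0.136·0.5690 / (0.136·0.5690 + 0.743·0.4310) = 0.077389/0.39759 = 0.1946.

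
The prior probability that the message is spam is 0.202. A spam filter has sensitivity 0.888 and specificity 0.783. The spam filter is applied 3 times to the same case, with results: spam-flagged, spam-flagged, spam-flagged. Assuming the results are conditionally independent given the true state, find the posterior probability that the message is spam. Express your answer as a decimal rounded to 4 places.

Let H be the event that the message is spam; start with P(H) = 0.202. P('spam-flagged'|H) = 0.888, P('spam-flagged'|¬H) = 0.217.
Update on result 1 ('spam-flagged'): P(H) ← 0.888·0.2020 / (0.888·0.2020 + 0.217·0.7980) = 0.17938/0.35254 = 0.5088.
Update on result 2 ('spam-flagged'): P(H) ← 0.888·0.5088 / (0.888·0.5088 + 0.217·0.4912) = 0.45182/0.55841 = 0.8091.
Update on result 3 ('spam-flagged'): P(H) ← 0.888·0.8091 / (0.888·0.8091 + 0.217·0.1909) = 0.71850/0.75992 = 0.9455.

Posterior P(H) ≈ 0.9455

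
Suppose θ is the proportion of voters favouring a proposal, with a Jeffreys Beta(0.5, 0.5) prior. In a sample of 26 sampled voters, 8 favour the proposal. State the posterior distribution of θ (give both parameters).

Observing 8 successes and 18 failures updates Beta(0.5, 0.5) by adding the success and failure counts to the two shape parameters: α = 0.5+8 = 8.5, β = 0.5+18 = 18.5.

Posterior: Beta(8.5, 18.5)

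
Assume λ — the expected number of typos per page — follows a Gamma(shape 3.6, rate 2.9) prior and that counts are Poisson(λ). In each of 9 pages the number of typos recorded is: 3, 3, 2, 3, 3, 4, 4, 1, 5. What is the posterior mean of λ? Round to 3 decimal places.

Total count ∑xᵢ = 28 over n = 9 pages.
Gamma is conjugate to the Poisson likelihood: posterior is Gamma(shape = 3.6+28 = 31.6, rate = 2.9+9 = 11.9).
Posterior mean = shape/rate = 31.6/11.9 = 2.655.

Posterior mean ≈ 2.655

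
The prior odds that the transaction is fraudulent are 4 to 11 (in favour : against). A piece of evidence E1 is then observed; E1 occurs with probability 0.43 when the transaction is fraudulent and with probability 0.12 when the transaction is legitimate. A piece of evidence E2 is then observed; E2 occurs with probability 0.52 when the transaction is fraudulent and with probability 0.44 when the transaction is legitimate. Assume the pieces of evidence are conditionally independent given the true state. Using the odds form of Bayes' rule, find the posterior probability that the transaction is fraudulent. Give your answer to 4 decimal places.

Prior odds = 4/11 = 0.36364.
Likelihood ratio for E1 = 0.43/0.12 = 3.5833.
Likelihood ratio for E2 = 0.52/0.44 = 1.1818.
Posterior odds = prior odds × LR₁ × LR₂ = 1.5399.
Posterior probability = odds/(1+odds) = 1.5399/2.5399 = 0.6063.

Posterior probability ≈ 0.6063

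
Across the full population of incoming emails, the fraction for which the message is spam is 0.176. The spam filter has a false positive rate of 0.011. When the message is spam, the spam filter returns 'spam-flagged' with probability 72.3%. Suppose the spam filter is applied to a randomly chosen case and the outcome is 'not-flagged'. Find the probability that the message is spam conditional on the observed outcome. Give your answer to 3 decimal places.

P(H | E) ≈ 0.056

Write H for 'the message is spam'. Prior odds H:¬H = 0.176/0.824 = 0.21359. For the 'not-flagged' outcome, the likelihood ratio is 0.277/0.989 = 0.28008.
Posterior odds = 0.21359 × 0.28008 = 0.059823, so P(H|E) = 0.059823/(1+0.059823) = 0.056.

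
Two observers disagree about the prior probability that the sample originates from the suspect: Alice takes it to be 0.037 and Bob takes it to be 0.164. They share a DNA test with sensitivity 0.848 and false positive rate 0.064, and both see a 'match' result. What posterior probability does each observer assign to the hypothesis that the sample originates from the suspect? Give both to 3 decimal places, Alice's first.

The likelihood ratio for a 'match' result is 0.848/0.064 = 13.250.
Alice: prior odds 0.037/0.963 = 0.038422; posterior odds 0.50909; posterior probability 0.337.
Bob: prior odds 0.164/0.836 = 0.19617; posterior odds 2.5993; posterior probability 0.722.

Alice: 0.337; Bob: 0.722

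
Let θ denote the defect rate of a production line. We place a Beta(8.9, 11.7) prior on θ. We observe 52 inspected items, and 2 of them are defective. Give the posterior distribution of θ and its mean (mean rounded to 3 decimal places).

Posterior: Beta(10.9, 61.7); mean ≈ 0.150

The binomial likelihood is conjugate to the Beta prior: with 2 successes and 50 failures, the posterior is Beta(8.9+2, 11.7+50) = Beta(10.9, 61.7).
Posterior mean = α/(α+β) = 10.9/72.6 = 0.150.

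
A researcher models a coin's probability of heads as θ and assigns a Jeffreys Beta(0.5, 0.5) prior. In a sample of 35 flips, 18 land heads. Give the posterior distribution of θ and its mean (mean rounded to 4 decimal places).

Posterior: Beta(18.5, 17.5); mean ≈ 0.5139

The binomial likelihood is conjugate to the Beta prior: with 18 successes and 17 failures, the posterior is Beta(0.5+18, 0.5+17) = Beta(18.5, 17.5).
Posterior mean = α/(α+β) = 18.5/36 = 0.5139.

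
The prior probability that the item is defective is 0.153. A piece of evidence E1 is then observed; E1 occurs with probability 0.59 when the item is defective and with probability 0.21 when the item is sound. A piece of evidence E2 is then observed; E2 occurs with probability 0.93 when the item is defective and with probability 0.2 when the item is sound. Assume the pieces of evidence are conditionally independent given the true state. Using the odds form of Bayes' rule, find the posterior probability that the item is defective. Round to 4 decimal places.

Prior odds = 0.153/(1−0.153) = 0.18064. In log-odds, ln(0.18064) = -1.7113.
Add log likelihood ratios: ln(2.8095) + ln(4.6500) = 2.5699.
Posterior log-odds = 0.85862, so posterior odds = exp(0.85862) = 2.3599. Converting, P(H|E) = 2.3599/3.3599 = 0.7024.

Posterior probability ≈ 0.7024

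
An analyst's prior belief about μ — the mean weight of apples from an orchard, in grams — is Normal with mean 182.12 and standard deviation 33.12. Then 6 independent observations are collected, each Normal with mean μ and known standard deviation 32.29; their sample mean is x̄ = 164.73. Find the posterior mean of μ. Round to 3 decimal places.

Prior precision 1/τ₀² = 1/33.12² = 0.00091163; data precision n/σ² = 6/32.29² = 0.00575460.
Posterior precision = 0.00091163 + 0.00575460 = 0.00666623.
Posterior mean = (0.00091163·182.12 + 0.00575460·164.73) / 0.00666623 = 167.108.

Posterior mean ≈ 167.108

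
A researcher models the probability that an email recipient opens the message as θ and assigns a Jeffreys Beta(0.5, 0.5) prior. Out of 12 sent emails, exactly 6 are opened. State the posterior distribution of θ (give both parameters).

Posterior: Beta(6.5, 6.5)

The binomial likelihood is conjugate to the Beta prior: with 6 successes and 6 failures, the posterior is Beta(0.5+6, 0.5+6) = Beta(6.5, 6.5).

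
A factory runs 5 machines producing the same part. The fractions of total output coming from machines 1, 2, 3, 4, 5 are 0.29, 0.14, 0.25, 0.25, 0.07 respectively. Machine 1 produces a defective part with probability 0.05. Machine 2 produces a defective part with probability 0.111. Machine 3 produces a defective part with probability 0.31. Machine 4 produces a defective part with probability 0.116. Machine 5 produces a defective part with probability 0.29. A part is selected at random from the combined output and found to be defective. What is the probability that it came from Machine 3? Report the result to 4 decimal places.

Posterior probability ≈ 0.4941

Tabulate prior·likelihood by source: [1] prior 0.29, lik 0.05, product 0.01450; [2] prior 0.14, lik 0.111, product 0.01554; [3] prior 0.25, lik 0.31, product 0.07750; [4] prior 0.25, lik 0.116, product 0.02900; [5] prior 0.07, lik 0.29, product 0.02030.
Normalizing constant = 0.15684; the posterior for Machine 3 is its product over the sum, 0.07750/0.15684 = 0.4941.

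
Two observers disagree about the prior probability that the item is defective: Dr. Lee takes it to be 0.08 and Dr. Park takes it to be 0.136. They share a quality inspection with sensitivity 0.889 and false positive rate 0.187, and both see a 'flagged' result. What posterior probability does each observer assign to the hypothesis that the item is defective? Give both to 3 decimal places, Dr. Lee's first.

P('+'|H) = 0.889, P('+'|¬H) = 0.187.
Dr. Lee: numerator 0.889·0.08 = 0.071120; evidence = 0.071120+0.187·0.92 = 0.24316; posterior = 0.292.
Dr. Park: numerator 0.889·0.136 = 0.12090; evidence = 0.12090+0.187·0.864 = 0.28247; posterior = 0.428.

Dr. Lee: 0.292; Dr. Park: 0.428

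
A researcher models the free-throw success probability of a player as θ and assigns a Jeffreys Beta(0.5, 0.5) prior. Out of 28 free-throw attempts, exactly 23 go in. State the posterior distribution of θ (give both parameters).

Posterior: Beta(23.5, 5.5)

The binomial likelihood is conjugate to the Beta prior: with 23 successes and 5 failures, the posterior is Beta(0.5+23, 0.5+5) = Beta(23.5, 5.5).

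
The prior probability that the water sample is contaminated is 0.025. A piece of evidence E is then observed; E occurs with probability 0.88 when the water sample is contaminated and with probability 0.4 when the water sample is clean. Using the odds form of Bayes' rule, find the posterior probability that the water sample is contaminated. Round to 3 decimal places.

Prior odds = 0.025/(1−0.025) = 0.025641.
Likelihood ratio for E = 0.88/0.4 = 2.2000.
Posterior odds = prior odds × LR = 0.056410.
Posterior probability = odds/(1+odds) = 0.056410/1.0564 = 0.053.

Posterior probability ≈ 0.053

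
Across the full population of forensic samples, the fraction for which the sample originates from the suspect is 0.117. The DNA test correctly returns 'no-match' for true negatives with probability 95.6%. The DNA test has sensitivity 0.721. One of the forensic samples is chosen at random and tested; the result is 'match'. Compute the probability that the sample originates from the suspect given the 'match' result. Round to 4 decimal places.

P(H | E) ≈ 0.6847

Write H for 'the sample originates from the suspect'. Prior odds H:¬H = 0.117/0.883 = 0.13250. For the 'match' outcome, the likelihood ratio is 0.721/0.044 = 16.386.
Posterior odds = 0.13250 × 16.386 = 2.1712, so P(H|E) = 2.1712/(1+2.1712) = 0.6847.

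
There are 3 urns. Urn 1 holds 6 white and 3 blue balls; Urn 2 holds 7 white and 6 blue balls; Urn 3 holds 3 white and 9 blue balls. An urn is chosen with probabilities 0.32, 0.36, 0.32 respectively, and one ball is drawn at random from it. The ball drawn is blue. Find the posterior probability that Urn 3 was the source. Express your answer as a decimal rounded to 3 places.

P(blue|Urn 1) = 0.3333; P(blue|Urn 2) = 0.4615; P(blue|Urn 3) = 0.75.
Prior × likelihood for each source: 0.32·0.3333=0.1067, 0.36·0.4615=0.1662, 0.32·0.75=0.2400. Summing gives P(blue) = 0.51282.
P(Urn 3 | blue) = 0.2400 / 0.51282 = 0.468.

Posterior probability ≈ 0.468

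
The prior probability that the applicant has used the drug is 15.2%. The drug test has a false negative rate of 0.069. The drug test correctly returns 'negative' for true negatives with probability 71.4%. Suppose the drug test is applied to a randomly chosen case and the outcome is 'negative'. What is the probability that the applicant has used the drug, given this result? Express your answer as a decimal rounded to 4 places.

P(H | E) ≈ 0.0170

Write H for 'the applicant has used the drug'. Prior odds H:¬H = 0.152/0.848 = 0.17925. For the 'negative' outcome, the likelihood ratio is 0.069/0.714 = 0.096639.
Posterior odds = 0.17925 × 0.096639 = 0.017322, so P(H|E) = 0.017322/(1+0.017322) = 0.0170.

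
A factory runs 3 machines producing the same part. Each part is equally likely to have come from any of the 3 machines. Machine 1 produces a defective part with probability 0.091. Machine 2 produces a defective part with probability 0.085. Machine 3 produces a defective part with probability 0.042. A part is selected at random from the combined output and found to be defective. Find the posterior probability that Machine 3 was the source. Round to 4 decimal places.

Posterior probability ≈ 0.1927

Tabulate prior·likelihood by source: [1] prior 0.333333, lik 0.091, product 0.03033; [2] prior 0.333333, lik 0.085, product 0.02833; [3] prior 0.333333, lik 0.042, product 0.01400.
Normalizing constant = 0.072667; the posterior for Machine 3 is its product over the sum, 0.01400/0.072667 = 0.1927.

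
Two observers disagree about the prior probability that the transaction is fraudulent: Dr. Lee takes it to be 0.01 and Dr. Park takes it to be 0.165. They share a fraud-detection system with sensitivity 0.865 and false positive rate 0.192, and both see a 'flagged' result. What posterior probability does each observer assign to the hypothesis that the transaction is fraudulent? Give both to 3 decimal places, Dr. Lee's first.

P('+'|H) = 0.865, P('+'|¬H) = 0.192.
Dr. Lee: numerator 0.865·0.01 = 0.0086500; evidence = 0.0086500+0.192·0.99 = 0.19873; posterior = 0.044.
Dr. Park: numerator 0.865·0.165 = 0.14273; evidence = 0.14273+0.192·0.835 = 0.30305; posterior = 0.471.

Dr. Lee: 0.044; Dr. Park: 0.471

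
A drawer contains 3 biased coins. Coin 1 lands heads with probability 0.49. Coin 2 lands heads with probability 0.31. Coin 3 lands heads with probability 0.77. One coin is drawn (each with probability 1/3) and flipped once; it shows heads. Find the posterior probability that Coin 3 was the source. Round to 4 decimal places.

P(heads|C1) = 0.49; P(heads|C2) = 0.31; P(heads|C3) = 0.77.
Prior × likelihood for each source: 0.333333·0.49=0.1633, 0.333333·0.31=0.1033, 0.333333·0.77=0.2567. Summing gives P(heads) = 0.52333.
P(Coin 3 | heads) = 0.2567 / 0.52333 = 0.4904.

Posterior probability ≈ 0.4904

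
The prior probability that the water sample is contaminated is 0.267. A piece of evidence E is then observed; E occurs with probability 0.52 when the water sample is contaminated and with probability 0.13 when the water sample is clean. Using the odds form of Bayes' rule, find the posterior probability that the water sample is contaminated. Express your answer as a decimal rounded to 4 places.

Posterior probability ≈ 0.5930

Prior odds = 0.267/(1−0.267) = 0.36426.
Likelihood ratio for E = 0.52/0.13 = 4.0000.
Posterior odds = prior odds × LR = 1.4570.
Posterior probability = odds/(1+odds) = 1.4570/2.4570 = 0.5930.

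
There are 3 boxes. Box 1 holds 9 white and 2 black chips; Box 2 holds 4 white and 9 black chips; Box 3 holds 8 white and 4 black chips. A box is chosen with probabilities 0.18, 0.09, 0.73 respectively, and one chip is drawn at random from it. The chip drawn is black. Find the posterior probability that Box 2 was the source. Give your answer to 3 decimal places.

Tabulate prior·likelihood by source: [1] prior 0.18, lik 0.1818, product 0.03273; [2] prior 0.09, lik 0.6923, product 0.06231; [3] prior 0.73, lik 0.3333, product 0.2433.
Normalizing constant = 0.33837; the posterior for Box 2 is its product over the sum, 0.06231/0.33837 = 0.184.

Posterior probability ≈ 0.184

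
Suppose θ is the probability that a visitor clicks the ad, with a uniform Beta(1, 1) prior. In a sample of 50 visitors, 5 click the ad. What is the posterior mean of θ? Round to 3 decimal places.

Observing 5 successes and 45 failures updates Beta(1, 1) by adding the success and failure counts to the two shape parameters: α = 1+5 = 6, β = 1+45 = 46.
Posterior mean = α/(α+β) = 6/52 = 0.115.

Posterior mean ≈ 0.115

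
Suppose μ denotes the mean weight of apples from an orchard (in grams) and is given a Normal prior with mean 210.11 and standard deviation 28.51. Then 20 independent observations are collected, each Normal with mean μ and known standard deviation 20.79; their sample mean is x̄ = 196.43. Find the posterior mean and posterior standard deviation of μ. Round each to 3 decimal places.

With known σ, the Normal prior is conjugate. Weight on the data is w = (n/σ²)/(n/σ² + 1/τ₀²) = 0.0462723/(0.0462723+0.00123028) = 0.97410.
Posterior mean = w·x̄ + (1−w)·μ₀ = 0.97410·196.43 + 0.025899·210.11 = 196.784. Posterior variance = 1/(0.0462723+0.00123028) = 21.0515, so SD = 4.588.

Posterior mean ≈ 196.784; posterior SD ≈ 4.588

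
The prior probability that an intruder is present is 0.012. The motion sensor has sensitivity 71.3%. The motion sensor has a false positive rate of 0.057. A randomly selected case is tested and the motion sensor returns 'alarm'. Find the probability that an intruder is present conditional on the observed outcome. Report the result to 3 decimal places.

P(H | E) ≈ 0.132

Write H for 'an intruder is present'. Prior odds H:¬H = 0.012/0.988 = 0.012146. For the 'alarm' outcome, the likelihood ratio is 0.713/0.057 = 12.509.
Posterior odds = 0.012146 × 12.509 = 0.15193, so P(H|E) = 0.15193/(1+0.15193) = 0.132.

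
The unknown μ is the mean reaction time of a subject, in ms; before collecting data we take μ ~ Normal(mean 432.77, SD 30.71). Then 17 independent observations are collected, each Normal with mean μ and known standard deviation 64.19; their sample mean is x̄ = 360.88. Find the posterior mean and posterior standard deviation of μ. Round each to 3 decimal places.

With known σ, the Normal prior is conjugate. Weight on the data is w = (n/σ²)/(n/σ² + 1/τ₀²) = 0.00412586/(0.00412586+0.00106033) = 0.79555.
Posterior mean = w·x̄ + (1−w)·μ₀ = 0.79555·360.88 + 0.20445·432.77 = 375.578. Posterior variance = 1/(0.00412586+0.00106033) = 192.820, so SD = 13.886.

Posterior mean ≈ 375.578; posterior SD ≈ 13.886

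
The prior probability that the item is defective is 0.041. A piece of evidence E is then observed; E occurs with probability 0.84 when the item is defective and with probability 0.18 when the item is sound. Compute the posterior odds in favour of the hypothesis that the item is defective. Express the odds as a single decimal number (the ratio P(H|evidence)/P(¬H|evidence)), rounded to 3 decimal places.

Posterior odds ≈ 0.200

Prior odds = 0.041/(1−0.041) = 0.042753.
Likelihood ratio for E = 0.84/0.18 = 4.6667.
Posterior odds = prior odds × LR = 0.19951.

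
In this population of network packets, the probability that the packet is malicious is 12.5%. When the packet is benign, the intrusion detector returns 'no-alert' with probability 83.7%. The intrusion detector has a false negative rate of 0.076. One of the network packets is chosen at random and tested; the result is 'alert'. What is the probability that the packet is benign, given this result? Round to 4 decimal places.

Write H for 'the packet is malicious'. Prior odds H:¬H = 0.125/0.875 = 0.14286. For the 'alert' outcome, the likelihood ratio is 0.924/0.163 = 5.6687.
Posterior odds = 0.14286 × 5.6687 = 0.80982, so P(H|E) = 0.80982/(1+0.80982) = 0.4475. Then P(¬H|E) = 1 − 0.4475 = 0.5525.

P(¬H | E) ≈ 0.5525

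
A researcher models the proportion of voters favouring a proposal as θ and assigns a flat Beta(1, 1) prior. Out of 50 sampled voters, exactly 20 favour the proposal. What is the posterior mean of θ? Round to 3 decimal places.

Observing 20 successes and 30 failures updates Beta(1, 1) by adding the success and failure counts to the two shape parameters: α = 1+20 = 21, β = 1+30 = 31.
Posterior mean = α/(α+β) = 21/52 = 0.404.

Posterior mean ≈ 0.404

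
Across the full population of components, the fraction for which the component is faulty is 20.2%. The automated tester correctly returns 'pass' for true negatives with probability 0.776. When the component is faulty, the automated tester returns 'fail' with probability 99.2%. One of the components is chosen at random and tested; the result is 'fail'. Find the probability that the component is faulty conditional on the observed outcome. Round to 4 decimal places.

P(H | E) ≈ 0.5285

Let H be the event that the component is faulty. P(H) = 0.202, so P(¬H) = 0.798. With E the 'fail' result, P(E|H) = 0.992 and P(E|¬H) = 0.224.
P(E) = 0.992·0.202 + 0.224·0.798 = 0.20038 + 0.17875 = 0.37914.
By Bayes' theorem, P(H|E) = 0.20038 / 0.37914 = 0.5285.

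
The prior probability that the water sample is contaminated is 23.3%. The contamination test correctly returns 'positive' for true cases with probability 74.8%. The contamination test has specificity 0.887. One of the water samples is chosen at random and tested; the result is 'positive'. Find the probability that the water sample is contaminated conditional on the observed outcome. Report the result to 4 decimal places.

Write H for 'the water sample is contaminated'. Prior odds H:¬H = 0.233/0.767 = 0.30378. For the 'positive' outcome, the likelihood ratio is 0.748/0.113 = 6.6195.
Posterior odds = 0.30378 × 6.6195 = 2.0109, so P(H|E) = 2.0109/(1+2.0109) = 0.6679.

P(H | E) ≈ 0.6679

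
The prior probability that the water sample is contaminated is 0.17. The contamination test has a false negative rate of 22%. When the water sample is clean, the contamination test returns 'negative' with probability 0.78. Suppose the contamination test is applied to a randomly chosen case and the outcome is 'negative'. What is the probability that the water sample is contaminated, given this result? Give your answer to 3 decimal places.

Write H for 'the water sample is contaminated'. Prior odds H:¬H = 0.17/0.83 = 0.20482. For the 'negative' outcome, the likelihood ratio is 0.22/0.78 = 0.28205.
Posterior odds = 0.20482 × 0.28205 = 0.057770, so P(H|E) = 0.057770/(1+0.057770) = 0.055.

P(H | E) ≈ 0.055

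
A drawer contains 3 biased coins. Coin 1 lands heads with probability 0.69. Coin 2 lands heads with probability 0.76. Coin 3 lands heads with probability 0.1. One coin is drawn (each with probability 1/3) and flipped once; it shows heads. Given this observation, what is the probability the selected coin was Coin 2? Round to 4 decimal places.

Posterior probability ≈ 0.4903

P(heads|C1) = 0.69; P(heads|C2) = 0.76; P(heads|C3) = 0.1.
Prior × likelihood for each source: 0.333333·0.69=0.2300, 0.333333·0.76=0.2533, 0.333333·0.1=0.03333. Summing gives P(heads) = 0.51667.
P(Coin 2 | heads) = 0.2533 / 0.51667 = 0.4903.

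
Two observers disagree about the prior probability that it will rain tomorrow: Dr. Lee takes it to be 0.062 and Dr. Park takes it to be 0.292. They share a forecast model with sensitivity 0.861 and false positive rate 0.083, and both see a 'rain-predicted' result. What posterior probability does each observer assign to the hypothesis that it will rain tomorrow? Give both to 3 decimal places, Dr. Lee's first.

Dr. Lee: 0.407; Dr. Park: 0.811

P('+'|H) = 0.861, P('+'|¬H) = 0.083.
Dr. Lee: numerator 0.861·0.062 = 0.053382; evidence = 0.053382+0.083·0.938 = 0.13124; posterior = 0.407.
Dr. Park: numerator 0.861·0.292 = 0.25141; evidence = 0.25141+0.083·0.708 = 0.31018; posterior = 0.811.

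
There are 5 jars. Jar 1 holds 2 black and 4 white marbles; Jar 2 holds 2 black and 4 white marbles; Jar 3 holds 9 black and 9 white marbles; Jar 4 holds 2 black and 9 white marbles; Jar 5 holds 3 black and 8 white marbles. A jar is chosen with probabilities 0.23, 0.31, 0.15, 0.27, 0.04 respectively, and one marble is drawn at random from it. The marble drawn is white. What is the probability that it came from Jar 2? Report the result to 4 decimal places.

P(white|Jar 1) = 0.6667; P(white|Jar 2) = 0.6667; P(white|Jar 3) = 0.5; P(white|Jar 4) = 0.8182; P(white|Jar 5) = 0.7273.
Prior × likelihood for each source: 0.23·0.6667=0.1533, 0.31·0.6667=0.2067, 0.15·0.5=0.07500, 0.27·0.8182=0.2209, 0.04·0.7273=0.02909. Summing gives P(white) = 0.68500.
P(Jar 2 | white) = 0.2067 / 0.68500 = 0.3017.

Posterior probability ≈ 0.3017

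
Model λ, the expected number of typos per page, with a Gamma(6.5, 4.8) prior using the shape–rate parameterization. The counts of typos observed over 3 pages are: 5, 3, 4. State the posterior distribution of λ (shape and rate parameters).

Posterior: Gamma(shape=18.5, rate=7.8)

Total count ∑xᵢ = 12 over n = 3 pages.
Gamma is conjugate to the Poisson likelihood: posterior is Gamma(shape = 6.5+12 = 18.5, rate = 4.8+3 = 7.8).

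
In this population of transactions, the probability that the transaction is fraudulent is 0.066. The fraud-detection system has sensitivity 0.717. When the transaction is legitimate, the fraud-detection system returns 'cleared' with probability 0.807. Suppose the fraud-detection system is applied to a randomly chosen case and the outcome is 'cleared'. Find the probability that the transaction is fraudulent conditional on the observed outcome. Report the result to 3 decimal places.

P(H | E) ≈ 0.024

Let H be the event that the transaction is fraudulent. P(H) = 0.066, so P(¬H) = 0.934. With E the 'cleared' result, P(E|H) = 0.283 and P(E|¬H) = 0.807.
P(E) = 0.283·0.066 + 0.807·0.934 = 0.018678 + 0.75374 = 0.77242.
By Bayes' theorem, P(H|E) = 0.018678 / 0.77242 = 0.024.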